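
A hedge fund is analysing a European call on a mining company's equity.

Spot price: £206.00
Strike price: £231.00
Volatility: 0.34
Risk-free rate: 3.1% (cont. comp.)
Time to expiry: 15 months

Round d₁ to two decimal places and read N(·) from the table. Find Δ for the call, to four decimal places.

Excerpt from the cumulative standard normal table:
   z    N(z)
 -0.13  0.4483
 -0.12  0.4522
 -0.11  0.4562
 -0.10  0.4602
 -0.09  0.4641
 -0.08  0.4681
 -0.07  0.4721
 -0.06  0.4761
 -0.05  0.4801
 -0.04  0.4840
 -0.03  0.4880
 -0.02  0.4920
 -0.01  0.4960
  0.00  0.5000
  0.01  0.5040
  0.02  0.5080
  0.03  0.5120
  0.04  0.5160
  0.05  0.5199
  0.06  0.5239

0.4960

σ√T = 0.34·√1.25 = 0.3801
d₁ = [ln(206/231) + (0.031 + 0.34²/2)·1.25] / 0.3801 = [-0.1145 + 0.1110] / 0.3801 = -0.0093 → -0.01
N(d₁) = N(-0.01) = 0.4960
Δ_call = N(d₁) = 0.4960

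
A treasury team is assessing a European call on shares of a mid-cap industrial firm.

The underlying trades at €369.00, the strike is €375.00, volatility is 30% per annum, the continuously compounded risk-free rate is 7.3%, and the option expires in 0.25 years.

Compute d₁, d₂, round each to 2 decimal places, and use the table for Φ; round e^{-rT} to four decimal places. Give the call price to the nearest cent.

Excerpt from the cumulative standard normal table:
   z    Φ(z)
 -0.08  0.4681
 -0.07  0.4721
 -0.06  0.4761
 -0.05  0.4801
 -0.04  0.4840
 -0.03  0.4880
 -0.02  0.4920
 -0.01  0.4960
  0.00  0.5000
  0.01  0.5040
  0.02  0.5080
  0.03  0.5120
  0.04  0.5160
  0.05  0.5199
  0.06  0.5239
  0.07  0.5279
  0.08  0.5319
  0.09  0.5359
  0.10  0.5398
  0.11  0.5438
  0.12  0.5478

€22.44

σ√T = 0.3·√0.25 = 0.1500
d₁ = [ln(369/375) + (0.073 + 0.3²/2)·0.25] / 0.1500 = [-0.0161 + 0.0295] / 0.1500 = 0.0891 ≈ 0.09
d₂ = d₁ − σ√T = 0.0891 − 0.1500 = -0.0609 ≈ -0.06
e^(−rT) = e^(−0.073·0.25) = 0.9819
N(d₁) = N(0.09) = 0.5359;  N(d₂) = N(-0.06) = 0.4761
C = 369·0.5359 − 375·0.9819·0.4761 = 197.7471 − 175.3060 = 22.4411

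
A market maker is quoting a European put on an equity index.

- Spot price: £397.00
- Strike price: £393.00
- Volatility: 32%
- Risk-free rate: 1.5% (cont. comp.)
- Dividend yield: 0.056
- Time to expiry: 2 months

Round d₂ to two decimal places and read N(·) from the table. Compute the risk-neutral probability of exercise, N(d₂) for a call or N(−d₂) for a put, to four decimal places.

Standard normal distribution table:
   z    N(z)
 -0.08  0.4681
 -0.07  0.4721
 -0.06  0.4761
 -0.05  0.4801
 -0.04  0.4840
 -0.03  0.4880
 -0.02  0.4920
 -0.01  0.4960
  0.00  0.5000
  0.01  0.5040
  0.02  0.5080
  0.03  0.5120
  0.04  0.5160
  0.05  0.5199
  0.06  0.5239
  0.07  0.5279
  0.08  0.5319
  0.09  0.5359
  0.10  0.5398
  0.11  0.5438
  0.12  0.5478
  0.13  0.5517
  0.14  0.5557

σ√T = 0.32 × 0.4082 = 0.1306
d₁ = [ln(397/393) + (0.015 − 0.056 + ½·0.32²)·0.1667] / (σ√T) = (0.0101 + 0.0017) / 0.1306 = 0.0905 ≈ 0.09
d₂ = 0.0905 − 0.1306 = -0.0401 ≈ -0.04
Pr(exercise) under Q = N(−d₂) = N(0.04) = 0.5160

0.5160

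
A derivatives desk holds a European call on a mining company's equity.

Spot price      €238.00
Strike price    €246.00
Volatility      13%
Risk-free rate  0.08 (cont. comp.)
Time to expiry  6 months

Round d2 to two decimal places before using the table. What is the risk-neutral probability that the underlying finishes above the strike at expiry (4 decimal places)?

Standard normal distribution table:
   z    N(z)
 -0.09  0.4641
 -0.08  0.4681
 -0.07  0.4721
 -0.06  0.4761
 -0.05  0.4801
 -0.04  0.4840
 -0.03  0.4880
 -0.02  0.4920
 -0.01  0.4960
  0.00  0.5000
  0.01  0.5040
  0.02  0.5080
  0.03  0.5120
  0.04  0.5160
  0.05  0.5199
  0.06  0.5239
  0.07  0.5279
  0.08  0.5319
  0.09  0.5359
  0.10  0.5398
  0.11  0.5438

σ√T = 0.13·√0.5 = 0.0919
d₁ = [ln(238/246) + (0.08 + ½·0.13²)·0.5] / (σ√T) = (-0.0331 + 0.0442) / 0.0919 = 0.1214 which rounds to 0.12
d₂ = 0.1214 − 0.0919 = 0.0295 which rounds to 0.03
Risk-neutral Pr[S_T > K] = N(d₂) = N(0.03) = 0.5120

0.5120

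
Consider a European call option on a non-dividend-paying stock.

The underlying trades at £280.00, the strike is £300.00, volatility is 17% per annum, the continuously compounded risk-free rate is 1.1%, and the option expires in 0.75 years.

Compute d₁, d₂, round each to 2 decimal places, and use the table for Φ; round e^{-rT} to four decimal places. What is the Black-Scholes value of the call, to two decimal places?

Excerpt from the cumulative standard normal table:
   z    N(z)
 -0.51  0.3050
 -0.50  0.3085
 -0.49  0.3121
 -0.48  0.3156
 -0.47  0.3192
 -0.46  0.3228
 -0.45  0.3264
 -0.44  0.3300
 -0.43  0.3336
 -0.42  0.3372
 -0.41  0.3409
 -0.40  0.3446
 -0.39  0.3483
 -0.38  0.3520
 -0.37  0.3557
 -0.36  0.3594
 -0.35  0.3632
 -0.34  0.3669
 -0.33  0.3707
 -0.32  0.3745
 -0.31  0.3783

σ√T = 0.17 × 0.8660 = 0.1472
d₁ = [ln(280/300) + (0.011 + 0.17²/2)·0.75] / 0.1472 = [-0.0690 + 0.0191] / 0.1472 = -0.3390 which rounds to -0.34
d₂ = d₁ − σ√T = -0.3390 − 0.1472 = -0.4862 which rounds to -0.49
exp(−rT) = exp(−0.011·0.75) = 0.9918
N(d₁) = N(-0.34) = 0.3669;  N(d₂) = N(-0.49) = 0.3121
C = 280·0.3669 − 300·0.9918·0.3121 = 102.7320 − 92.8622 = 9.8698

£9.87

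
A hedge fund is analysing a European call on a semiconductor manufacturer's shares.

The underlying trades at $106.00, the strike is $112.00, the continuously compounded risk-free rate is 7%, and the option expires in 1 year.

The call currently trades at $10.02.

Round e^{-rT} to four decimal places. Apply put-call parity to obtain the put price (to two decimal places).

exp(−rT) = exp(−0.07·1) = 0.9324
Put-call parity: C − P = S − K·e^(−rT) = 106 − 112·0.9324 = 106 − 104.4288 = 1.5712
P = C − (C − P) = 10.02 − (1.5712) = 8.4488

$8.45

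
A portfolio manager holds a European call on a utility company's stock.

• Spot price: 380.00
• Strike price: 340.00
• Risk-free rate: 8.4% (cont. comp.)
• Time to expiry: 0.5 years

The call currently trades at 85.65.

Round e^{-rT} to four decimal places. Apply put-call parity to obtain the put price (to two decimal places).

e^(−rT) = e^(−0.084·0.5) = 0.9589
Put-call parity: C − P = S − K·e^(−rT) = 380 − 340·0.9589 = 380 − 326.0260 = 53.9740
P = C − (C − P) = 85.65 − (53.9740) = 31.6760

31.68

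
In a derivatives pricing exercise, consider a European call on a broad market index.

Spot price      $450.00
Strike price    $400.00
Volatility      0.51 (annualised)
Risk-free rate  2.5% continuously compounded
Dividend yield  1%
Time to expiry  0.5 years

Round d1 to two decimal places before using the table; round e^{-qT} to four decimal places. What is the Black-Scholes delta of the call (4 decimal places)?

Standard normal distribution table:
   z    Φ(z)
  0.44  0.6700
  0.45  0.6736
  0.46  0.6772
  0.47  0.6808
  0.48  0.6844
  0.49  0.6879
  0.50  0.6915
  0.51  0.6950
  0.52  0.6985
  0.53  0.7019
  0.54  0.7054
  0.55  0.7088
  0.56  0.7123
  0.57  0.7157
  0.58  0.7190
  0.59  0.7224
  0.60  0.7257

σ√T = 0.51·√0.5 = 0.3606
ln(S/K) + (r − q + σ²/2)T = ln(450/400) + (0.025 − 0.01 + 0.51²/2)·0.5 = 0.1178 + 0.0725 = 0.1903
d₁ = 0.1903 / 0.3606 = 0.5277 ⇒ 0.53
N(d₁) = N(0.53) = 0.7019
Δ_call = exp(−qT)·N(d₁) = 0.9950·0.7019 = 0.6984

0.6984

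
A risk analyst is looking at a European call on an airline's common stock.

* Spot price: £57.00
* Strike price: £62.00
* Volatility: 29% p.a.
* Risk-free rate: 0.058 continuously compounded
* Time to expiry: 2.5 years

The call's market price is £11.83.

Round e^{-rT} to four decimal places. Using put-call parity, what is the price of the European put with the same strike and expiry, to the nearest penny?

e^(−rT) = e^(−0.058·2.5) = 0.8650
Put-call parity: C − P = S − K·e^(−rT) = 57 − 62·0.8650 = 57 − 53.6300 = 3.3700
P = C − (C − P) = 11.83 − (3.3700) = 8.4600

£8.46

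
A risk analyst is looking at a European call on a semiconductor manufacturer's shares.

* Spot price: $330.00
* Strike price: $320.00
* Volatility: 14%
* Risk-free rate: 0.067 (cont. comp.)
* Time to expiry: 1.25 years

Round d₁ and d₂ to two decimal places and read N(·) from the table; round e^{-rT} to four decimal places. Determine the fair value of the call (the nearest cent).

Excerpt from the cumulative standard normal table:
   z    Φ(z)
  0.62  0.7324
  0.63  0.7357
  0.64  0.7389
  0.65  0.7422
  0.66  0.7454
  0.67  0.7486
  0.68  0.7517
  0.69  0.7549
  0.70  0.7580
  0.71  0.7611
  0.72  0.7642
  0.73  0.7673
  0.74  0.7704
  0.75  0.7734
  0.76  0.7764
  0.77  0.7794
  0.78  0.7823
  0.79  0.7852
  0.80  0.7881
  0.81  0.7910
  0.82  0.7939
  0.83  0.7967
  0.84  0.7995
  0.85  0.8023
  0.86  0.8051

$42.60

σ√T = 0.14 × 1.1180 = 0.1565
ln(S/K) + (r + σ²/2)T = ln(330/320) + (0.067 + 0.14²/2)·1.25 = 0.0308 + 0.0960 = 0.1268
d₁ = 0.1268 / 0.1565 = 0.8099 which rounds to 0.81
d₂ = d₁ − σ√T = 0.8099 − 0.1565 = 0.6534 which rounds to 0.65
e^(−rT) = e^(−0.067·1.25) = 0.9197
N(d₁) = N(0.81) = 0.7910;  N(d₂) = N(0.65) = 0.7422
C = 330·0.7910 − 320·0.9197·0.7422 = 261.0300 − 218.4324 = 42.5976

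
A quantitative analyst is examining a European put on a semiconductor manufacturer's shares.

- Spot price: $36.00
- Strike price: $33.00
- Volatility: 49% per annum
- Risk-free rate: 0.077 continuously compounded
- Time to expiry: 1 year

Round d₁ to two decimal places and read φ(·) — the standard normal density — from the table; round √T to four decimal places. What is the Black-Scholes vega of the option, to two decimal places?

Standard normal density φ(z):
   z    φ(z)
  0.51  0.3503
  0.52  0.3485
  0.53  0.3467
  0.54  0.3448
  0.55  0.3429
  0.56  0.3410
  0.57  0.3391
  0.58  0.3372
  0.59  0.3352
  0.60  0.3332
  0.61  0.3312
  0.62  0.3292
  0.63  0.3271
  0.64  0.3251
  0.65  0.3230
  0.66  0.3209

12.14

σ√T = 0.49·√1 = 0.4900
d₁ = [ln(36/33) + (0.077 + 0.49²/2)·1] / 0.4900 = [0.0870 + 0.1971] / 0.4900 = 0.5797 ⇒ 0.58
√T = √1 = 1.0000
φ(d₁) = φ(0.58) = 0.3372
vega = S·φ(d₁)·√T = 36·0.3372·1.0000 = 12.1392
(Vega is the same for a European call and put with the same parameters.)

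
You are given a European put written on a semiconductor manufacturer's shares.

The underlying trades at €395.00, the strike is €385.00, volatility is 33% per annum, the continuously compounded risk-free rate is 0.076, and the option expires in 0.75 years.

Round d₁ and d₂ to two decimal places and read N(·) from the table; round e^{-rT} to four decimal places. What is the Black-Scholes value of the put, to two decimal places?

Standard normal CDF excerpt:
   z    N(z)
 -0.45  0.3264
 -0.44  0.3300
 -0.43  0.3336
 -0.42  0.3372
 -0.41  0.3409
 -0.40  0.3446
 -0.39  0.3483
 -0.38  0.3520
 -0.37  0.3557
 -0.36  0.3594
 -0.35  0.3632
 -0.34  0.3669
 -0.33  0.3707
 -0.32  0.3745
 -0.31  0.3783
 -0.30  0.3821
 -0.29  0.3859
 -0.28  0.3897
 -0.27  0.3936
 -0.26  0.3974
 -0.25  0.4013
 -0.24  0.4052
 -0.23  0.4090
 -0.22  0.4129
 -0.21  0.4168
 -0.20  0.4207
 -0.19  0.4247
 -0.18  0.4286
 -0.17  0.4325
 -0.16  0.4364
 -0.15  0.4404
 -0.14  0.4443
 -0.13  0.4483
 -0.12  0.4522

σ√T = 0.33·√0.75 = 0.2858
d₁ = [ln(395/385) + (0.076 + 0.33²/2)·0.75] / 0.2858 = [0.0256 + 0.0978] / 0.2858 = 0.4321 ⇒ 0.43
d₂ = d₁ − σ√T = 0.4321 − 0.2858 = 0.1463 ⇒ 0.15
exp(−rT) = exp(−0.076·0.75) = 0.9446
N(−d₂) = N(-0.15) = 0.4404;  N(−d₁) = N(-0.43) = 0.3336
P = 385·0.9446·0.4404 − 395·0.3336 = 160.1607 − 131.7720 = 28.3887

€28.39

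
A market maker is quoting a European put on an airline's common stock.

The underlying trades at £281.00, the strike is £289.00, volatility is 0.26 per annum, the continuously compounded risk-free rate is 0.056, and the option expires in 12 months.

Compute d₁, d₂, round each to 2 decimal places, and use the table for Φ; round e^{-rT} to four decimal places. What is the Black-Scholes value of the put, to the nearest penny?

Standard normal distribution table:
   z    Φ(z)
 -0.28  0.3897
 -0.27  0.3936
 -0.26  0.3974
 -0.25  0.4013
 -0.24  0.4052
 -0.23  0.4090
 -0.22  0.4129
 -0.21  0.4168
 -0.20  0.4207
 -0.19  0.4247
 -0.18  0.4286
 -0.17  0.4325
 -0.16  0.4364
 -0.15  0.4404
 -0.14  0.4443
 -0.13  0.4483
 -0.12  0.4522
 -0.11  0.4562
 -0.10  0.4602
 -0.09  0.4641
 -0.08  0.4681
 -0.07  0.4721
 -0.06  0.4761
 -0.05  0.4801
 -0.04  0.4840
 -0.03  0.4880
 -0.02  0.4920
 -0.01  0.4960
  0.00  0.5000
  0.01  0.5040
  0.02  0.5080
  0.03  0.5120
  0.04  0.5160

£24.95

σ√T = 0.26·√1 = 0.2600
ln(S/K) + (r + σ²/2)T = ln(281/289) + (0.056 + 0.26²/2)·1 = -0.0281 + 0.0898 = 0.0617
d₁ = 0.0617 / 0.2600 = 0.2374 which rounds to 0.24
d₂ = d₁ − σ√T = 0.2374 − 0.2600 = -0.0226 which rounds to -0.02
exp(−rT) = exp(−0.056·1) = 0.9455
N(−d₂) = N(0.02) = 0.5080;  N(−d₁) = N(-0.24) = 0.4052
P = 289·0.9455·0.5080 − 281·0.4052 = 138.8107 − 113.8612 = 24.9495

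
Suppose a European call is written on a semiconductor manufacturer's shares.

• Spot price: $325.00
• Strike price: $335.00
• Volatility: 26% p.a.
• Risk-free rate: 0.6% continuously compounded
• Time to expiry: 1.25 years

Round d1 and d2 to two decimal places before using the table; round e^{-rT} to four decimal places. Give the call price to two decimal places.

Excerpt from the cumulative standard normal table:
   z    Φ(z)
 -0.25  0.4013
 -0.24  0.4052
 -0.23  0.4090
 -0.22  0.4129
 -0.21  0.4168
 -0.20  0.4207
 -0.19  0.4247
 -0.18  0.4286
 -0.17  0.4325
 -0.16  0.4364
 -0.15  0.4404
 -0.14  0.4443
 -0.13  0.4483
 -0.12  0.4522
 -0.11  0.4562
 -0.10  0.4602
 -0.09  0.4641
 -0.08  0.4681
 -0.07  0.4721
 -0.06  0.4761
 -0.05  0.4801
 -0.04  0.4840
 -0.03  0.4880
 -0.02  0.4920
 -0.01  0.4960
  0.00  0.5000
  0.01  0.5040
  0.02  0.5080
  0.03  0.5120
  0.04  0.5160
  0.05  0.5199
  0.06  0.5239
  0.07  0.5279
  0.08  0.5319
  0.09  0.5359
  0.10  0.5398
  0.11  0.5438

T = 1.25;  σ√T = 0.2907
ln(S/K) + (r + σ²/2)T = ln(325/335) + (0.006 + 0.26²/2)·1.25 = -0.0303 + 0.0498 = 0.0194
d₁ = 0.0194 / 0.2907 = 0.0669 which rounds to 0.07
d₂ = d₁ − σ√T = 0.0669 − 0.2907 = -0.2238 which rounds to -0.22
e^(−rT) = e^(−0.006·1.25) = 0.9925
N(d₁) = N(0.07) = 0.5279;  N(d₂) = N(-0.22) = 0.4129
C = 325·0.5279 − 335·0.9925·0.4129 = 171.5675 − 137.2841 = 34.2834

$34.28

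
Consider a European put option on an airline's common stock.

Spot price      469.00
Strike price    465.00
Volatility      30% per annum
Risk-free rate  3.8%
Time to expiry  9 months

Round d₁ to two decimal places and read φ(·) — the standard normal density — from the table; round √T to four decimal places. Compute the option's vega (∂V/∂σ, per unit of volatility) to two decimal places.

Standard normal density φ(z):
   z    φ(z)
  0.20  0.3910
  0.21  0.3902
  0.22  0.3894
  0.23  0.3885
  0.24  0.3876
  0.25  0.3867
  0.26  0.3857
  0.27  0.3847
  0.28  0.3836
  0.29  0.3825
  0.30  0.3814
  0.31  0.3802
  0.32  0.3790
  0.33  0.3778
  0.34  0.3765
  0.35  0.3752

σ√T = 0.3 × 0.8660 = 0.2598
d₁ = [ln(469/465) + (0.038 + 0.3²/2)·0.75] / 0.2598 = [0.0086 + 0.0622] / 0.2598 = 0.2726 which rounds to 0.27
√T = √0.75 = 0.8660
φ(d₁) = φ(0.27) = 0.3847
vega = S·φ(d₁)·√T = 469·0.3847·0.8660 = 156.2474

156.25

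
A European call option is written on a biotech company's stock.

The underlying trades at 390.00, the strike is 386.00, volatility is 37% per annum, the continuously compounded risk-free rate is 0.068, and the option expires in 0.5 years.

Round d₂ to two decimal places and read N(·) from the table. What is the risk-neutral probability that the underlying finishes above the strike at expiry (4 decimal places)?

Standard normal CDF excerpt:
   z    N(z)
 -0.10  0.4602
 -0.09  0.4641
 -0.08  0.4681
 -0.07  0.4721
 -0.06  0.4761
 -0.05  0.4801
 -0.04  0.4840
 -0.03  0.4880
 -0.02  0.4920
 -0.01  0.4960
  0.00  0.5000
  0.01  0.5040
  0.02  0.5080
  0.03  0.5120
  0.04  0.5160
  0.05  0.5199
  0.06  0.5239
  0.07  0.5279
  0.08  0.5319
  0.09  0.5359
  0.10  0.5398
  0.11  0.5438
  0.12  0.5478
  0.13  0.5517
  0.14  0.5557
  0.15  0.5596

T = 0.5;  σ√T = 0.2616
d₁ = [ln(390/386) + (0.068 + 0.37²/2)·0.5] / 0.2616 = [0.0103 + 0.0682] / 0.2616 = 0.3002 ⇒ 0.30
d₂ = d₁ − σ√T = 0.3002 − 0.2616 = 0.0385 ⇒ 0.04
Risk-neutral Pr[S_T > K] = N(d₂) = N(0.04) = 0.5160

0.5160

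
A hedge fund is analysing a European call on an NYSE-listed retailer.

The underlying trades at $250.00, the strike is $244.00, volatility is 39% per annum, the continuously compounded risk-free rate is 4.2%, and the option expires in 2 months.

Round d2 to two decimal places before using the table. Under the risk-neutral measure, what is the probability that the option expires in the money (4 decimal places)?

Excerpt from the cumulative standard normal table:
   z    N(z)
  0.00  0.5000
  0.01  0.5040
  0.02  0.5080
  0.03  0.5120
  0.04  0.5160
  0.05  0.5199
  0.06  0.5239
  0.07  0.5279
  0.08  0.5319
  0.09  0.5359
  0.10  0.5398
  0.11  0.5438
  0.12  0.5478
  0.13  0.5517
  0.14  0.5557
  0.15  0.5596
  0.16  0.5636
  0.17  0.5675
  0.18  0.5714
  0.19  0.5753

σ√T = 0.39·√0.1667 = 0.1592
d₁ = [ln(250/244) + (0.042 + 0.39²/2)·0.1667] / 0.1592 = [0.0243 + 0.0197] / 0.1592 = 0.2761 → 0.28
d₂ = d₁ − σ√T = 0.2761 − 0.1592 = 0.1169 → 0.12
Pr(exercise) under Q = N(d₂) = 0.5478

0.5478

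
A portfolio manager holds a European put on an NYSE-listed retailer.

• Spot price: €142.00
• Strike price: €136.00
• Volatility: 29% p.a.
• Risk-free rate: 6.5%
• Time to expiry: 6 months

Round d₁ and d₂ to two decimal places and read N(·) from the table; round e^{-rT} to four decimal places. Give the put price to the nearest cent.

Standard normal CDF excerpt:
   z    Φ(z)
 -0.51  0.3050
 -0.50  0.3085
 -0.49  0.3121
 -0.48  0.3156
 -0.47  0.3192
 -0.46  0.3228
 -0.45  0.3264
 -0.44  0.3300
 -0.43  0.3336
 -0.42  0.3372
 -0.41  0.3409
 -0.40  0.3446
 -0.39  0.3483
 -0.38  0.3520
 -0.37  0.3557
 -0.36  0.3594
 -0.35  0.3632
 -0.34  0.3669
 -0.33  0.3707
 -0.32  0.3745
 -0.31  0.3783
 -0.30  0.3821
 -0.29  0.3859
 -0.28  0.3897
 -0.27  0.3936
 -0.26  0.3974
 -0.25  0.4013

€6.49

T = 0.5;  σ√T = 0.2051
ln(S/K) + (r + σ²/2)T = ln(142/136) + (0.065 + 0.29²/2)·0.5 = 0.0432 + 0.0535 = 0.0967
d₁ = 0.0967 / 0.2051 = 0.4716 ≈ 0.47
d₂ = d₁ − σ√T = 0.4716 − 0.2051 = 0.2665 ≈ 0.27
exp(−rT) = exp(−0.065·0.5) = 0.9680
N(−d₂) = N(-0.27) = 0.3936;  N(−d₁) = N(-0.47) = 0.3192
P = 136·0.9680·0.3936 − 142·0.3192 = 51.8167 − 45.3264 = 6.4903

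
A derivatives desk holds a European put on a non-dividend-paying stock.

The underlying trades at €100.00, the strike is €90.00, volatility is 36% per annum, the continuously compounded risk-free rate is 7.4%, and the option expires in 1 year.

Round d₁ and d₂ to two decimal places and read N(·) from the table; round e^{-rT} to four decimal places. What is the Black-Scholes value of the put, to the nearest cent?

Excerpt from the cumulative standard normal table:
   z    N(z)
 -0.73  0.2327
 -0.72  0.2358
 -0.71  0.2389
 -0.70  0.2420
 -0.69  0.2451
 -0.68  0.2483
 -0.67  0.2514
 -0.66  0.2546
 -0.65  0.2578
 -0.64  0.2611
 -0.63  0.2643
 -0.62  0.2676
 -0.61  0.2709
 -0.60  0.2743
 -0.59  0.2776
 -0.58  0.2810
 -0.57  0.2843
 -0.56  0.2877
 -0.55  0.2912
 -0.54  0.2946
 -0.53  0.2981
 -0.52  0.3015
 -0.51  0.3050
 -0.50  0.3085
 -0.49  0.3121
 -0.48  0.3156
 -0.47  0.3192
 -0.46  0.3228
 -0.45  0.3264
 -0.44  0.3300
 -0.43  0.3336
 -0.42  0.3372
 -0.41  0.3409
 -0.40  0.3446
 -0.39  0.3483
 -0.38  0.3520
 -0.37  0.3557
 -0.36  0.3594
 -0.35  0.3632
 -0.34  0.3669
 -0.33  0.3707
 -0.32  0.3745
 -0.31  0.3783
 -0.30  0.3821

T = 1;  σ√T = 0.3600
d₁ = [ln(100/90) + (0.074 + ½·0.36²)·1] / (σ√T) = (0.1054 + 0.1388) / 0.3600 = 0.6782 ⇒ 0.68
d₂ = 0.6782 − 0.3600 = 0.3182 ⇒ 0.32
e^(−rT) = e^(−0.074·1) = 0.9287
N(−d₂) = N(-0.32) = 0.3745;  N(−d₁) = N(-0.68) = 0.2483
P = 90·0.9287·0.3745 − 100·0.2483 = 31.3018 − 24.8300 = 6.4718

€6.47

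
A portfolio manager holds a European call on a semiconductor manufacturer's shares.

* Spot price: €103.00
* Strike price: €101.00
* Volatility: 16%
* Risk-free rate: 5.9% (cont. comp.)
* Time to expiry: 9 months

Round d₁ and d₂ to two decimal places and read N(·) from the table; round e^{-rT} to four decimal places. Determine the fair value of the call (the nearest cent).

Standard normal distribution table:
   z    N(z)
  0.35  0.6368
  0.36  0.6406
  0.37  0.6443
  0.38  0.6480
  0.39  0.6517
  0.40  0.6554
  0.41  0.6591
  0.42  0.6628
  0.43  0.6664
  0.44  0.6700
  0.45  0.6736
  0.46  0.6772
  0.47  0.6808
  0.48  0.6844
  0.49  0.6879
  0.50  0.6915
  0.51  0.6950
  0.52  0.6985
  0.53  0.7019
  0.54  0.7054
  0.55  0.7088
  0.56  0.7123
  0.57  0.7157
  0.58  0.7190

€9.32

σ√T = 0.16·√0.75 = 0.1386
d₁ = [ln(103/101) + (0.059 + 0.16²/2)·0.75] / 0.1386 = [0.0196 + 0.0539] / 0.1386 = 0.5301 → 0.53
d₂ = d₁ − σ√T = 0.5301 − 0.1386 = 0.3916 → 0.39
exp(−rT) = exp(−0.059·0.75) = 0.9567
N(d₁) = N(0.53) = 0.7019;  N(d₂) = N(0.39) = 0.6517
C = 103·0.7019 − 101·0.9567·0.6517 = 72.2957 − 62.9716 = 9.3241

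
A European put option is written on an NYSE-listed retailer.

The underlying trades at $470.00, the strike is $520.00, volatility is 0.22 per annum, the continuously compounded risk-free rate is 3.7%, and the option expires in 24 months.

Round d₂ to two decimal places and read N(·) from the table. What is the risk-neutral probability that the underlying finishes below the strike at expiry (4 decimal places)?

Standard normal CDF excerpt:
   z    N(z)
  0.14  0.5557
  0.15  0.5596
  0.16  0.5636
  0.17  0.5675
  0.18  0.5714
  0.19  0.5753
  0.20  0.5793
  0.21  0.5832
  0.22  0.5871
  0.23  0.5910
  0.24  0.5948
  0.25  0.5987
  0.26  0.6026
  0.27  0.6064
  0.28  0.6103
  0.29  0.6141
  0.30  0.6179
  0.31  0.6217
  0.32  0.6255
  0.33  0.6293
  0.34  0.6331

0.5948

σ√T = 0.22 × 1.4142 = 0.3111
d₁ = [ln(470/520) + (0.037 + 0.22²/2)·2] / 0.3111 = [-0.1011 + 0.1224] / 0.3111 = 0.0685 ⇒ 0.07
d₂ = d₁ − σ√T = 0.0685 − 0.3111 = -0.2427 ⇒ -0.24
Risk-neutral Pr[S_T < K] = N(−d₂) = N(0.24) = 0.5948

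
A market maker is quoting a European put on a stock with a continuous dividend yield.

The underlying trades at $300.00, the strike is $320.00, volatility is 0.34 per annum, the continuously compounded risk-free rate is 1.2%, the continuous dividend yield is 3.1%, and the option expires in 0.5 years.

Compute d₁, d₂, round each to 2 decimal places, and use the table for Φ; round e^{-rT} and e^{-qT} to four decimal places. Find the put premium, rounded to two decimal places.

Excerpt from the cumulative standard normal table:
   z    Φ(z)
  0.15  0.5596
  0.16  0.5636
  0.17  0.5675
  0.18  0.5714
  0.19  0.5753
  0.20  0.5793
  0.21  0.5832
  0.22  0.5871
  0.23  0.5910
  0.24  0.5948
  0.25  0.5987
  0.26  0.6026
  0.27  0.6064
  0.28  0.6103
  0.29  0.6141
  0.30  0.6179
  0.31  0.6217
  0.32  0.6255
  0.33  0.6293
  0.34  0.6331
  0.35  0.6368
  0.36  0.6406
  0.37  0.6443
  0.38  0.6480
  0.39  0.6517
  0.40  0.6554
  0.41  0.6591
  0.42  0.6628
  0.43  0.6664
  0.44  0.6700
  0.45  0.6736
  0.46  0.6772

$42.04

T = 0.5;  σ√T = 0.2404
d₁ = [ln(300/320) + (0.012 − 0.031 + ½·0.34²)·0.5] / (σ√T) = (-0.0645 + 0.0194) / 0.2404 = -0.1878 → -0.19
d₂ = -0.1878 − 0.2404 = -0.4282 → -0.43
exp(−qT) = exp(−0.031·0.5) = 0.9846;  exp(−rT) = exp(−0.012·0.5) = 0.9940
N(−d₂) = N(0.43) = 0.6664;  N(−d₁) = N(0.19) = 0.5753
P = 320·0.9940·0.6664 − 300·0.9846·0.5753 = 211.9685 − 169.9321 = 42.0364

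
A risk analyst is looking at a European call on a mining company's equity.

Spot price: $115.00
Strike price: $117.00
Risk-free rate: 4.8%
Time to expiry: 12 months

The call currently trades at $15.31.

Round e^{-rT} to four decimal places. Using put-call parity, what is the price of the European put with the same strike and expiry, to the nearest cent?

e^(−rT) = e^(−0.048·1) = 0.9531
Put-call parity: C − P = S − K·e^(−rT) = 115 − 117·0.9531 = 115 − 111.5127 = 3.4873
P = C − (C − P) = 15.31 − (3.4873) = 11.8227

$11.82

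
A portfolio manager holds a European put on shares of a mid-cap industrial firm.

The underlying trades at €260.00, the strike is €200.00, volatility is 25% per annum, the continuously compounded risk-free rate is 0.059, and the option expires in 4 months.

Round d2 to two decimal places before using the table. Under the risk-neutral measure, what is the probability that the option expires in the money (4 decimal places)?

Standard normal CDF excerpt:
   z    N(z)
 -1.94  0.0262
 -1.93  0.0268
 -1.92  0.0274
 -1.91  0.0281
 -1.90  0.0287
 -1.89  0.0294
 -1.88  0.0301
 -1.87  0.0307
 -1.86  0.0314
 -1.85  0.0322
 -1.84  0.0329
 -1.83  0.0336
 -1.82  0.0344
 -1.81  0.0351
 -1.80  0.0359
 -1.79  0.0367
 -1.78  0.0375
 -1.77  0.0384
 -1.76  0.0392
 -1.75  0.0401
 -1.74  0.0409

T = 0.3333;  σ√T = 0.1443
ln(S/K) + (r + σ²/2)T = ln(260/200) + (0.059 + 0.25²/2)·0.3333 = 0.2624 + 0.0301 = 0.2924
d₁ = 0.2924 / 0.1443 = 2.0261 → 2.03
d₂ = d₁ − σ√T = 2.0261 − 0.1443 = 1.8818 → 1.88
Risk-neutral Pr[S_T < K] = N(−d₂) = N(-1.88) = 0.0301

0.0301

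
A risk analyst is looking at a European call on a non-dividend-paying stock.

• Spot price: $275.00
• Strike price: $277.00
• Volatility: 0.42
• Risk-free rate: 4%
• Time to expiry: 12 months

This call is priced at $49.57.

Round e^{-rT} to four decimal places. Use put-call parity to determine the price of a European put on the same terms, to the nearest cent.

$40.71

e^(−rT) = e^(−0.04·1) = 0.9608
Put-call parity: C − P = S − K·e^(−rT) = 275 − 277·0.9608 = 275 − 266.1416 = 8.8584
P = C − (C − P) = 49.57 − (8.8584) = 40.7116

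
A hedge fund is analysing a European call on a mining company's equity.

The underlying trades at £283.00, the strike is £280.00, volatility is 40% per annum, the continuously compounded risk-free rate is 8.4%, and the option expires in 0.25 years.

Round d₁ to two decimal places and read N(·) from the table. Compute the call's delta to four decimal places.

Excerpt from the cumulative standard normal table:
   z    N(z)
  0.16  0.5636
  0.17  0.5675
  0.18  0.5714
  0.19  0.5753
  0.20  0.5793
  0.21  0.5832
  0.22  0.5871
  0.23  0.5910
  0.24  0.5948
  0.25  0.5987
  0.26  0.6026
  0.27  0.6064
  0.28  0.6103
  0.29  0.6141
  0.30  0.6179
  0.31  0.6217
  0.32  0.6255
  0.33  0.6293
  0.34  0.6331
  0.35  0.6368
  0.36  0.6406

T = 0.25;  σ√T = 0.2000
d₁ = [ln(283/280) + (0.084 + 0.4²/2)·0.25] / 0.2000 = [0.0107 + 0.0410] / 0.2000 = 0.2583 ≈ 0.26
N(d₁) = N(0.26) = 0.6026
Δ_call = N(d₁) = 0.6026

0.6026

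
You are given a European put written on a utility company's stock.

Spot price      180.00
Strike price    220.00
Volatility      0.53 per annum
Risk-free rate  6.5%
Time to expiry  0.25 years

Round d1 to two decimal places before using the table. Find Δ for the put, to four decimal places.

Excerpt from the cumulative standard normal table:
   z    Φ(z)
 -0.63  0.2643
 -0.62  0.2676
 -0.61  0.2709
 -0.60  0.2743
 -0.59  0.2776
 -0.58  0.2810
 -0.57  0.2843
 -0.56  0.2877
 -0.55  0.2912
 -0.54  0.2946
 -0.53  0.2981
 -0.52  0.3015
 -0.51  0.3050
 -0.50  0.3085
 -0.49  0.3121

σ√T = 0.53·√0.25 = 0.2650
d₁ = [ln(180/220) + (0.065 + 0.53²/2)·0.25] / 0.2650 = [-0.2007 + 0.0514] / 0.2650 = -0.5634 ≈ -0.56
N(d₁) = N(-0.56) = 0.2877
Δ_put = N(d₁) − 1 = 0.2877 − 1 = -0.7123

-0.7123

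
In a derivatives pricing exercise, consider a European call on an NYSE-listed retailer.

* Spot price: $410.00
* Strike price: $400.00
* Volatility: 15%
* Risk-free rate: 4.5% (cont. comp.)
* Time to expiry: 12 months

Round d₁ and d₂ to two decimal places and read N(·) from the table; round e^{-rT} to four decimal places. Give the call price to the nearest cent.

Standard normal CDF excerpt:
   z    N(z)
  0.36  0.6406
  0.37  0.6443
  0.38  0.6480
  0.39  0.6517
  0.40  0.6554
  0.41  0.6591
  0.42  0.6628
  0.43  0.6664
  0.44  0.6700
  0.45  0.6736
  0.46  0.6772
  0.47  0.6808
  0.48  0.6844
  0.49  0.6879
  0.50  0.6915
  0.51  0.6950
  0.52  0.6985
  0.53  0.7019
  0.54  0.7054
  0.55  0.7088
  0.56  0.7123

$40.00

σ√T = 0.15·√1 = 0.1500
d₁ = [ln(410/400) + (0.045 + 0.15²/2)·1] / 0.1500 = [0.0247 + 0.0562] / 0.1500 = 0.5396 → 0.54
d₂ = d₁ − σ√T = 0.5396 − 0.1500 = 0.3896 → 0.39
exp(−rT) = exp(−0.045·1) = 0.9560
C = 410·N(0.54) − 400·0.9560·N(0.39) = 410·0.7054 − 400·0.9560·0.6517 = 289.2140 − 249.2101 = 40.0039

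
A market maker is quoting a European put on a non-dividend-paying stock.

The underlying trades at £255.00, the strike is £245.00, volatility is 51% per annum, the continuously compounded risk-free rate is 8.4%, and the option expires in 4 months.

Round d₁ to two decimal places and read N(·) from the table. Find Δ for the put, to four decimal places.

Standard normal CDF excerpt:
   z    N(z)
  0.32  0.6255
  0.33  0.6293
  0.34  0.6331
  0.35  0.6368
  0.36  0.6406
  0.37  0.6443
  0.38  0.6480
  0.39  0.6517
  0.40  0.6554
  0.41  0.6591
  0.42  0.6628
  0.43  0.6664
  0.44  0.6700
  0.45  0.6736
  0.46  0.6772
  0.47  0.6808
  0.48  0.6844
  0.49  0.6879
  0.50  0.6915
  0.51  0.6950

σ√T = 0.51·√0.3333 = 0.2944
d₁ = [ln(255/245) + (0.084 + 0.51²/2)·0.3333] / 0.2944 = [0.0400 + 0.0713] / 0.2944 = 0.3782 which rounds to 0.38
N(d₁) = N(0.38) = 0.6480
Δ_put = N(d₁) − 1 = 0.6480 − 1 = -0.3520

-0.3520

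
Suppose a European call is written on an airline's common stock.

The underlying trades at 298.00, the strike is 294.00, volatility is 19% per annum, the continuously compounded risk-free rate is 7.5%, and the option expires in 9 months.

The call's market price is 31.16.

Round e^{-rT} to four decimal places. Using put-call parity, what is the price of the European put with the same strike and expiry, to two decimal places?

e^(−rT) = e^(−0.075·0.75) = 0.9453
Put-call parity: C − P = S − K·e^(−rT) = 298 − 294·0.9453 = 298 − 277.9182 = 20.0818
P = C − (C − P) = 31.16 − (20.0818) = 11.0782

11.08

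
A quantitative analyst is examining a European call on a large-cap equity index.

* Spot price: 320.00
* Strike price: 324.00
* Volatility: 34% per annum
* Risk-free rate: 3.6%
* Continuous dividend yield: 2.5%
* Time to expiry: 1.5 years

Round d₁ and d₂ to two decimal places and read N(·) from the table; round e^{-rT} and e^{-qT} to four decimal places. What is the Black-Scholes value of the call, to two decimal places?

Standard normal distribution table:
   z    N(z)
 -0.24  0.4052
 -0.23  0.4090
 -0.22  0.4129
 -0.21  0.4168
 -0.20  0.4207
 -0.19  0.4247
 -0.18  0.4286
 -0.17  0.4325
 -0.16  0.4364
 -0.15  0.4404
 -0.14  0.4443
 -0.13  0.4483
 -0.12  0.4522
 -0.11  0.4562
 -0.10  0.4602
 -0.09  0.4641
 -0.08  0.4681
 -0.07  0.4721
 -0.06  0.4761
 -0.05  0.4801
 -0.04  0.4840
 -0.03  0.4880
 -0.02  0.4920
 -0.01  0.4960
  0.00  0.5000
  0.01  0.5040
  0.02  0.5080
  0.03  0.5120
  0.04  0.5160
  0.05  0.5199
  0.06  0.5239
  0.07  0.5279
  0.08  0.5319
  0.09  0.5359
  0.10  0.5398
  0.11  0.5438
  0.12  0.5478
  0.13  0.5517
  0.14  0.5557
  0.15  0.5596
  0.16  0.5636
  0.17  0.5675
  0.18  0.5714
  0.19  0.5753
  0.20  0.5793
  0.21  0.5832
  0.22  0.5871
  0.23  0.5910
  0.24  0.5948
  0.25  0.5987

σ√T = 0.34 × 1.2247 = 0.4164
ln(S/K) + (r − q + σ²/2)T = ln(320/324) + (0.036 − 0.025 + 0.34²/2)·1.5 = -0.0124 + 0.1032 = 0.0908
d₁ = 0.0908 / 0.4164 = 0.2180 which rounds to 0.22
d₂ = d₁ − σ√T = 0.2180 − 0.4164 = -0.1984 which rounds to -0.20
e^(−qT) = e^(−0.025·1.5) = 0.9632;  e^(−rT) = e^(−0.036·1.5) = 0.9474
N(d₁) = N(0.22) = 0.5871;  N(d₂) = N(-0.20) = 0.4207
C = 320·0.9632·0.5871 − 324·0.9474·0.4207 = 180.9583 − 129.1371 = 51.8212

51.82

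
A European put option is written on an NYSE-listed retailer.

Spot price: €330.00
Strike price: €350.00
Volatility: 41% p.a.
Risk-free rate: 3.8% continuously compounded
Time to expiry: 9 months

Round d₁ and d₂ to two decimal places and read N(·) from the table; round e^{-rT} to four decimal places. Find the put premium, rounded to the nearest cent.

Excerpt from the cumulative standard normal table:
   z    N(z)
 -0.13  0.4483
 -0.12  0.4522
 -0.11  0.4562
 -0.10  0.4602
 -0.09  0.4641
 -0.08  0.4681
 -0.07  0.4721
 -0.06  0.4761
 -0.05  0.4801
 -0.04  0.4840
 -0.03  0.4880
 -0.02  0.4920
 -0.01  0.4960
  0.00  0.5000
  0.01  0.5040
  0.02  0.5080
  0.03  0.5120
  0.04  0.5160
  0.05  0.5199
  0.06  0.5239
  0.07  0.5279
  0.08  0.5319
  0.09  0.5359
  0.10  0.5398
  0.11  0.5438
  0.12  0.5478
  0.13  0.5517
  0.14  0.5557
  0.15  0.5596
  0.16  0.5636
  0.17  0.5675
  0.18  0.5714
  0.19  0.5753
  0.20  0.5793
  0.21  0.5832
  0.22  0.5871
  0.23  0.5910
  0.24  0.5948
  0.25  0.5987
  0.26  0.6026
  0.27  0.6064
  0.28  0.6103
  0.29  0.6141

σ√T = 0.41 × 0.8660 = 0.3551
d₁ = [ln(330/350) + (0.038 + 0.41²/2)·0.75] / 0.3551 = [-0.0588 + 0.0915] / 0.3551 = 0.0921 → 0.09
d₂ = d₁ − σ√T = 0.0921 − 0.3551 = -0.2630 → -0.26
exp(−rT) = exp(−0.038·0.75) = 0.9719
N(−d₂) = N(0.26) = 0.6026;  N(−d₁) = N(-0.09) = 0.4641
P = 350·0.9719·0.6026 − 330·0.4641 = 204.9834 − 153.1530 = 51.8304

€51.83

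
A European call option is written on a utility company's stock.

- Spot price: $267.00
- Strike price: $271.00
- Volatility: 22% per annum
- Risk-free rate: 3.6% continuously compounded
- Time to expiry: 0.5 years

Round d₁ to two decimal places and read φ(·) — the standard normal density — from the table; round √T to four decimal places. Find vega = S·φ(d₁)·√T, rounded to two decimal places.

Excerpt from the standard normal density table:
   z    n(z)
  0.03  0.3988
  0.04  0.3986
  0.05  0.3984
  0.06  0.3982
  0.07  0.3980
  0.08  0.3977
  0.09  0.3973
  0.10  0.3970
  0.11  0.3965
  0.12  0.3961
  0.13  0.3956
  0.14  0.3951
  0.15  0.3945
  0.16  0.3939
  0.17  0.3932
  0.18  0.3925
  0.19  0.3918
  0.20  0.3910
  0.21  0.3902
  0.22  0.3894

σ√T = 0.22 × 0.7071 = 0.1556
d₁ = [ln(267/271) + (0.036 + ½·0.22²)·0.5] / (σ√T) = (-0.0149 + 0.0301) / 0.1556 = 0.0979 which rounds to 0.10
√T = √0.5 = 0.7071
φ(d₁) = φ(0.10) = 0.3970
vega = S·φ(d₁)·√T = 267·0.3970·0.7071 = 74.9519
(Vega is the same for a European call and put with the same parameters.)

74.95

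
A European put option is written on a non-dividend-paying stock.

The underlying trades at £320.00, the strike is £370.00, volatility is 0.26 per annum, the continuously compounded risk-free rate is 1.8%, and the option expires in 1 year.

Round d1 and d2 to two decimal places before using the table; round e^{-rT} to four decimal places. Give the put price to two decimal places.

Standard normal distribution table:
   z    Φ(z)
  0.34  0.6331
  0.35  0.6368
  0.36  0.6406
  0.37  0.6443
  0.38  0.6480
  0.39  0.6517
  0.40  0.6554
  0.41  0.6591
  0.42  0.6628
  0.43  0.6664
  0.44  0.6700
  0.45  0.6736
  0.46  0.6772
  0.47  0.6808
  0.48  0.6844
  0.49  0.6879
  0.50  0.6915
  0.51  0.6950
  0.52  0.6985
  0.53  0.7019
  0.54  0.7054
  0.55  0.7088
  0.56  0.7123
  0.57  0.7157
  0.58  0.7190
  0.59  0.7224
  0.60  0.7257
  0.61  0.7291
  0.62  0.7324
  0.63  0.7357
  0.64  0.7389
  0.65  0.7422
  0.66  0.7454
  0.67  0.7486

T = 1;  σ√T = 0.2600
d₁ = [ln(320/370) + (0.018 + 0.26²/2)·1] / 0.2600 = [-0.1452 + 0.0518] / 0.2600 = -0.3592 ⇒ -0.36
d₂ = d₁ − σ√T = -0.3592 − 0.2600 = -0.6192 ⇒ -0.62
e^(−rT) = e^(−0.018·1) = 0.9822
N(−d₂) = N(0.62) = 0.7324;  N(−d₁) = N(0.36) = 0.6406
P = 370·0.9822·0.7324 − 320·0.6406 = 266.1644 − 204.9920 = 61.1724

£61.17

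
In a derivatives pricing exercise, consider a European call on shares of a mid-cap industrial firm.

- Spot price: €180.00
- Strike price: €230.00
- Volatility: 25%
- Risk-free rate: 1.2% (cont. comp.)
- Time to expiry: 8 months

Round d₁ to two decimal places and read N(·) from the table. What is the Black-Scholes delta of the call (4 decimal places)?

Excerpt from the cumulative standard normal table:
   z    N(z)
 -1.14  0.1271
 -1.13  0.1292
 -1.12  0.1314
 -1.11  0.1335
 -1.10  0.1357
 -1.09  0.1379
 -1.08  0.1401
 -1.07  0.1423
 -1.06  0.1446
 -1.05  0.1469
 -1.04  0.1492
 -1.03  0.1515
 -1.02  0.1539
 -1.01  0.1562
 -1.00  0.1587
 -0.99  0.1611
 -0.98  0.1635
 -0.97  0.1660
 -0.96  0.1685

0.1446

σ√T = 0.25·√0.6667 = 0.2041
d₁ = [ln(180/230) + (0.012 + 0.25²/2)·0.6667] / 0.2041 = [-0.2451 + 0.0288] / 0.2041 = -1.0596 → -1.06
N(d₁) = N(-1.06) = 0.1446
Δ_call = N(d₁) = 0.1446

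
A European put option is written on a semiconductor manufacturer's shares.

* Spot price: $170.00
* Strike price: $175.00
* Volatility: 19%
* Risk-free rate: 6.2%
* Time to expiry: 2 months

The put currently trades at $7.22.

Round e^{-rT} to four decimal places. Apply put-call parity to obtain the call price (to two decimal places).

$4.02

e^(−rT) = e^(−0.062·0.1667) = 0.9897
Put-call parity: C − P = S − K·e^(−rT) = 170 − 175·0.9897 = 170 − 173.1975 = -3.1975
C = P + (C − P) = 7.22 + (-3.1975) = 4.0225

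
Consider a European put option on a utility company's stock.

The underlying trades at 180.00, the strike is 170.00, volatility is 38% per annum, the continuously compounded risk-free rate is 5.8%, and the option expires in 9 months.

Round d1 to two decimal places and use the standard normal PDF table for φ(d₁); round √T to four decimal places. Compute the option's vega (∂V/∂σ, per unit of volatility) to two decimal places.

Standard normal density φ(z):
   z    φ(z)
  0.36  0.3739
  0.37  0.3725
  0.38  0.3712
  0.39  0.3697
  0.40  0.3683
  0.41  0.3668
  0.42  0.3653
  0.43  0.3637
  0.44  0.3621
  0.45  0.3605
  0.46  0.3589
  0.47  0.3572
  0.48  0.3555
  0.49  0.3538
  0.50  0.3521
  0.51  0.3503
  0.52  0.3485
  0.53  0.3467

55.68

T = 0.75;  σ√T = 0.3291
d₁ = [ln(180/170) + (0.058 + 0.38²/2)·0.75] / 0.3291 = [0.0572 + 0.0977] / 0.3291 = 0.4704 → 0.47
√T = √0.75 = 0.8660
φ(d₁) = φ(0.47) = 0.3572
vega = S·φ(d₁)·√T = 180·0.3572·0.8660 = 55.6803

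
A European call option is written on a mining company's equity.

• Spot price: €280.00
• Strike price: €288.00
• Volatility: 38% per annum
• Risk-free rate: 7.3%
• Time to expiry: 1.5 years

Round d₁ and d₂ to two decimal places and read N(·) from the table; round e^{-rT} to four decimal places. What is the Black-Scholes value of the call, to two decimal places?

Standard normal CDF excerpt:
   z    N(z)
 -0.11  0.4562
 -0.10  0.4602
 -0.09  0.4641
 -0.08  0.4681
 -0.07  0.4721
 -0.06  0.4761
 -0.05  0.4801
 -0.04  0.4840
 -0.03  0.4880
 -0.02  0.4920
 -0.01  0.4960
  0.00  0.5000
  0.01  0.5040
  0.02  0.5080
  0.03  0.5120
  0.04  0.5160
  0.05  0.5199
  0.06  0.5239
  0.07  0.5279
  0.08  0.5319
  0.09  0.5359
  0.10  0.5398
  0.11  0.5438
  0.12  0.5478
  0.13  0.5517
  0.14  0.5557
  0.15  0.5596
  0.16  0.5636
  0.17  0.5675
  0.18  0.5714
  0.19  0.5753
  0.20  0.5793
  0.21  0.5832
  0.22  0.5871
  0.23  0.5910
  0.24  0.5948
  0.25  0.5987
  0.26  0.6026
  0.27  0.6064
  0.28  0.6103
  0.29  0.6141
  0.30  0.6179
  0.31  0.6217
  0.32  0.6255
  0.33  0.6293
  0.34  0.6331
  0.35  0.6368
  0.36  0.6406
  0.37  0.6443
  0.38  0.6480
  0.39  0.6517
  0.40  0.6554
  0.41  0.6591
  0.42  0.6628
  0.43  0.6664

€61.65

T = 1.5;  σ√T = 0.4654
d₁ = [ln(280/288) + (0.073 + 0.38²/2)·1.5] / 0.4654 = [-0.0282 + 0.2178] / 0.4654 = 0.4075 which rounds to 0.41
d₂ = d₁ − σ√T = 0.4075 − 0.4654 = -0.0580 which rounds to -0.06
e^(−rT) = e^(−0.073·1.5) = 0.8963
N(d₁) = N(0.41) = 0.6591;  N(d₂) = N(-0.06) = 0.4761
C = 280·0.6591 − 288·0.8963·0.4761 = 184.5480 − 122.8978 = 61.6502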